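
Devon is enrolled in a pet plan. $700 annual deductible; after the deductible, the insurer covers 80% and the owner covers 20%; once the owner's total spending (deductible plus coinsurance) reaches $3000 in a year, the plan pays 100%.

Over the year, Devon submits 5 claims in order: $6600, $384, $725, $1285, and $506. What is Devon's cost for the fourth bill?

$257

Claim 1 — $6600: $700 finishes the deductible; $5900 goes to coinsurance; coinsurance $5900 × 20% = $1180. Owner pays $1880; OOP now $1880.
Claim 2 — $384: deductible already satisfied, so owner's share is 20% × $384 = $76.80. Cost to owner: $76.80. OOP to date $1956.80.
Claim 3 — $725: deductible met; 20% of $725 = $145. Cost to owner: $145. OOP to date $2101.80.
Claim 4 — $1285: deductible already satisfied, so owner's share is 20% × $1285 = $257. Cost to owner: $257. OOP to date $2358.80.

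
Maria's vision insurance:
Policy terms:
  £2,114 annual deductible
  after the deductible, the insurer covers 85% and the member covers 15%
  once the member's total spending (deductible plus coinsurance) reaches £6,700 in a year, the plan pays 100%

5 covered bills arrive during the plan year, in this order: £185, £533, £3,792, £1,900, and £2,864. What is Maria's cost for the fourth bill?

£285

Claim 1 (£185): entire amount goes to the deductible. Member pays £185; OOP now £185.
Claim 2 (£533): fully absorbed by the deductible. Cost to member: £533. OOP to date £718.
Claim 3 (£3,792): deductible takes £1,396, £2,396 remains; coinsurance £2,396 × 15% = £359.40. Member pays £1,755.40; OOP now £2,473.40.
Claim 4 (£1,900): deductible met; 15% of £1,900 = £285. Member pays £285; OOP now £2,758.40.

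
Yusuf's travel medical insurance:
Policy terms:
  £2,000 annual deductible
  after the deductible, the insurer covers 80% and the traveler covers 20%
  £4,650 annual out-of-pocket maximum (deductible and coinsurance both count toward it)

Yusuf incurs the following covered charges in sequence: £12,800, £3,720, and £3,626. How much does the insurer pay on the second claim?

#1 (£12,800): £2,000 finishes the deductible; £10,800 goes to coinsurance; coinsurance £10,800 × 20% = £2,160. Traveler pays £4,160; OOP now £4,160. Insurer: £12,800 − £4,160 = £8,640.
#2 (£3,720): 20% coinsurance on £3,720 = £744. OOP would hit £4,904 > £4,650, so the cap limits the traveler to £4,650 − £4,160 = £490. Insurer: £3,720 − £490 = £3,230.

£3,230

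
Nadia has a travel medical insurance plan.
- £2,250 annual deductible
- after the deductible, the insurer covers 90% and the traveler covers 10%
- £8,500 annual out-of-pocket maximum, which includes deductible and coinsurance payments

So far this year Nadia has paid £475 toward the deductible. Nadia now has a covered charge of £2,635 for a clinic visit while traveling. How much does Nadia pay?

£1,861

£475 of the £2,250 deductible is already met, leaving £1,775.
That leaves £2,635 − £1,775 = £860 for coinsurance.
Traveler's 10% share of £860 is £86.
That puts the traveler's cost at £1,775 + £86 = £1,861 before any cap.
Cumulative spending £475 + £1,861 = £2,336 stays under the £8,500 maximum.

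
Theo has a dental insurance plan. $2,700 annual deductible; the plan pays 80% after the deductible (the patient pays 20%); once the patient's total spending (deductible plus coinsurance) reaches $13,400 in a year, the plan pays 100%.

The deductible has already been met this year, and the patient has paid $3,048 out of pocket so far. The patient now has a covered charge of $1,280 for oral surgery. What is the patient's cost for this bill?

$256

With the deductible met, the entire $1,280 is subject to coinsurance.
Patient's 20% share of $1,280 is $256.
Year-to-date out-of-pocket becomes $3,048 + $256 = $3,304, still under the $13,400 maximum, so no cap applies.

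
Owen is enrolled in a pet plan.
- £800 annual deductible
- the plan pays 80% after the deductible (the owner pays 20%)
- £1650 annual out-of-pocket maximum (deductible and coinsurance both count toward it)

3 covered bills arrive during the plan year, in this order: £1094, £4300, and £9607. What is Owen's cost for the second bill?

Claim 1 — £1094: deductible takes £800, £294 remains; coinsurance £294 × 20% = £58.80. Owner owes £858.80 (running OOP £858.80).
Claim 2 — £4300: 20% coinsurance on £4300 = £860. OOP would hit £1718.80 > £1650, so the cap limits the owner to £1650 − £858.80 = £791.20.

£791.20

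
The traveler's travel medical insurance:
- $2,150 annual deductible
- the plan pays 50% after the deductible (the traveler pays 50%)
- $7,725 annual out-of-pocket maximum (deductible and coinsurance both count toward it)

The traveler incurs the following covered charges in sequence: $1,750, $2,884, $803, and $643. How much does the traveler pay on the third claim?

$401.50

Bill 1, $1,750: all of it applies to the deductible. Traveler owes $1,750 (running OOP $1,750).
Bill 2, $2,884: $400 finishes the deductible; $2,484 goes to coinsurance; 50% of $2,484 = $1,242. Traveler pays $1,642; OOP now $3,392.
Bill 3, $803: deductible already satisfied, so traveler's share is 50% × $803 = $401.50. Traveler pays $401.50; OOP now $3,793.50.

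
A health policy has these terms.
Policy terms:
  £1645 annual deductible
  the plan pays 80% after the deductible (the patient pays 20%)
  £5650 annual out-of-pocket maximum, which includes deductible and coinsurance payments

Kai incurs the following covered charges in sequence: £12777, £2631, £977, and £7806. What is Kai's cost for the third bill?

Claim 1 (£12777): £1645 to deductible, leaving £11132; 20% of £11132 = £2226.40. Patient pays £3871.40; OOP now £3871.40.
Claim 2 (£2631): 20% coinsurance on £2631 = £526.20. Cost to patient: £526.20. OOP to date £4397.60.
Claim 3 (£977): 20% coinsurance on £977 = £195.40. Cost to patient: £195.40. OOP to date £4593.

£195.40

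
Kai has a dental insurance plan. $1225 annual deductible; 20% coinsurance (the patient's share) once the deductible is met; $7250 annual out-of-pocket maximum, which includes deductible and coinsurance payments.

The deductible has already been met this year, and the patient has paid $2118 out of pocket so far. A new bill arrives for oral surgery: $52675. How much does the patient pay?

The deductible is already satisfied, so the full bill goes to coinsurance.
Coinsurance: $52675 × 20% = $10535.
That would bring total out-of-pocket to $12653, past the $7250 cap. The patient is capped at $7250 − $2118 = $5132 on this claim.

$5132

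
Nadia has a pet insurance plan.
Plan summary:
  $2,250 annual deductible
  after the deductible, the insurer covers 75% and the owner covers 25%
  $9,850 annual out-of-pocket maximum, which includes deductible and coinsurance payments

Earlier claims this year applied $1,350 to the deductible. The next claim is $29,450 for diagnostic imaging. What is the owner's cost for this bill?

$8,037.50

$1,350 of the $2,250 deductible is already met, leaving $900.
That leaves $29,450 − $900 = $28,550 for coinsurance.
25% of $28,550 = $7,137.50 falls to the owner.
Owner responsibility before any cap: $900 + $7,137.50 = $8,037.50.
Year-to-date out-of-pocket becomes $1,350 + $8,037.50 = $9,387.50, still under the $9,850 maximum, so no cap applies.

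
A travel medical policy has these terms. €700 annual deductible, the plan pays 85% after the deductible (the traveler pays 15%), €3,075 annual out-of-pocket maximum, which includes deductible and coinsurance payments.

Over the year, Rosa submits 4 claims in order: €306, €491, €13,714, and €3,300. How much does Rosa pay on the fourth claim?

Claim 1 — €306: entire amount goes to the deductible. Traveler pays €306; OOP now €306.
Claim 2 — €491: €394 finishes the deductible; €97 goes to coinsurance; 15% of €97 = €14.55. Cost to traveler: €408.55. OOP to date €714.55.
Claim 3 — €13,714: deductible already satisfied, so traveler's share is 15% × €13,714 = €2,057.10. Traveler pays €2,057.10; OOP now €2,771.65.
Claim 4 — €3,300: deductible already satisfied, so traveler's share is 15% × €3,300 = €495. OOP would hit €3,266.65 > €3,075, so the cap limits the traveler to €3,075 − €2,771.65 = €303.35.

€303.35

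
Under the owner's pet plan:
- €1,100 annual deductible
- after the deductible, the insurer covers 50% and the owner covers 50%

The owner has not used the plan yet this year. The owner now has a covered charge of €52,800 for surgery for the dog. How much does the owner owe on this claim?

€26,950

Nothing has been paid toward the €1,100 deductible, so the first €1,100 of this charge is applied there.
The remaining €51,700 (= €52,800 − €1,100) moves to coinsurance.
50% of €51,700 = €25,850 falls to the owner.
That puts the owner's cost at €1,100 + €25,850 = €26,950.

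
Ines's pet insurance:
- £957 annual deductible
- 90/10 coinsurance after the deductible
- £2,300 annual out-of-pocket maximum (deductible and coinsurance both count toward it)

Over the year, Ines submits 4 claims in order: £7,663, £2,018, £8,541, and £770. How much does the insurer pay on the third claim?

£8,070.40

Claim 1 — £7,663: £957 to deductible, leaving £6,706; owner's 10% is £670.60. Cost to owner: £1,627.60. OOP to date £1,627.60. Plan pays £7,663 − £1,627.60 = £6,035.40.
Claim 2 — £2,018: deductible already satisfied, so owner's share is 10% × £2,018 = £201.80. Owner pays £201.80; OOP now £1,829.40. Plan pays £2,018 − £201.80 = £1,816.20.
Claim 3 — £8,541: 10% coinsurance on £8,541 = £854.10. That would push OOP to £2,683.50, over the £2,300 cap, so owner pays £2,300 − £1,829.40 = £470.60. Plan pays £8,541 − £470.60 = £8,070.40.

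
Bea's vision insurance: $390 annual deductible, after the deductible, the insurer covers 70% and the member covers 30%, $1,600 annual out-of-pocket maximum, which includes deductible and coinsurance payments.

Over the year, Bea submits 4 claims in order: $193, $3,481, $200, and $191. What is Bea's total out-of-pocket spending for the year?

#1 ($193): all of it applies to the deductible. Member pays $193; OOP now $193.
#2 ($3,481): $197 finishes the deductible; $3,284 goes to coinsurance; coinsurance $3,284 × 30% = $985.20. Member pays $1,182.20; OOP now $1,375.20.
#3 ($200): 30% coinsurance on $200 = $60. Cost to member: $60. OOP to date $1,435.20.
#4 ($191): deductible already satisfied, so member's share is 30% × $191 = $57.30. Member owes $57.30 (running OOP $1,492.50).
Summing the member's payments: $193 + $1,182.20 + $60 + $57.30 = $1,492.50.

$1,492.50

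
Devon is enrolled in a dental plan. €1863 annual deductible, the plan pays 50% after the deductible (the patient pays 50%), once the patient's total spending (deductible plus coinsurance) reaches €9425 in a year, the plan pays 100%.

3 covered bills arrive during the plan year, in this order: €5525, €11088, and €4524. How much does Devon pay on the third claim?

€187

Claim 1 — €5525: €1863 to deductible, leaving €3662; coinsurance €3662 × 50% = €1831. Patient owes €3694 (running OOP €3694).
Claim 2 — €11088: deductible already satisfied, so patient's share is 50% × €11088 = €5544. Cost to patient: €5544. OOP to date €9238.
Claim 3 — €4524: deductible already satisfied, so patient's share is 50% × €4524 = €2262. Adding that to €9238 gives €11500, past the €9425 cap; patient pays only €9425 − €9238 = €187.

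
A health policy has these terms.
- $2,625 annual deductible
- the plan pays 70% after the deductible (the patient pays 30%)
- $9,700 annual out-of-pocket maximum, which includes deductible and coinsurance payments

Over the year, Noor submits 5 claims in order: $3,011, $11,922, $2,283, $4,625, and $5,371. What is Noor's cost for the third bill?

Claim 1 — $3,011: $2,625 finishes the deductible; $386 goes to coinsurance; 30% of $386 = $115.80. Patient pays $2,740.80; OOP now $2,740.80.
Claim 2 — $11,922: 30% coinsurance on $11,922 = $3,576.60. Cost to patient: $3,576.60. OOP to date $6,317.40.
Claim 3 — $2,283: 30% coinsurance on $2,283 = $684.90. Patient pays $684.90; OOP now $7,002.30.

$684.90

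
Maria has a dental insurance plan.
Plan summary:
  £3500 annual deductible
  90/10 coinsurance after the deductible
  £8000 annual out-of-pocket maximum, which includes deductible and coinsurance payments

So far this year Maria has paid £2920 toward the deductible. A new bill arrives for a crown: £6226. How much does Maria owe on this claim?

£1144.60

Deductible still to meet: £3500 − £2920 = £580.
After the £580 deductible portion, £6226 − £580 = £5646 is subject to coinsurance.
10% of £5646 = £564.60 falls to the patient.
So the patient owes £580 + £564.60 = £1144.60 before any cap.
Year-to-date out-of-pocket becomes £2920 + £1144.60 = £4064.60, still under the £8000 maximum, so no cap applies.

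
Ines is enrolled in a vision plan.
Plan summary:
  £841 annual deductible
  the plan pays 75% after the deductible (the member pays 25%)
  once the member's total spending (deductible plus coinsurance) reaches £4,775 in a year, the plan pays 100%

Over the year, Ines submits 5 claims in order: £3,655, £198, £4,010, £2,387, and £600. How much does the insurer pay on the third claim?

Claim 1 (£3,655): £841 finishes the deductible; £2,814 goes to coinsurance; coinsurance £2,814 × 25% = £703.50. Cost to member: £1,544.50. OOP to date £1,544.50. Plan pays £3,655 − £1,544.50 = £2,110.50.
Claim 2 (£198): 25% coinsurance on £198 = £49.50. Member owes £49.50 (running OOP £1,594). Plan pays £198 − £49.50 = £148.50.
Claim 3 (£4,010): deductible met; 25% of £4,010 = £1,002.50. Cost to member: £1,002.50. OOP to date £2,596.50. Plan pays £4,010 − £1,002.50 = £3,007.50.

£3,007.50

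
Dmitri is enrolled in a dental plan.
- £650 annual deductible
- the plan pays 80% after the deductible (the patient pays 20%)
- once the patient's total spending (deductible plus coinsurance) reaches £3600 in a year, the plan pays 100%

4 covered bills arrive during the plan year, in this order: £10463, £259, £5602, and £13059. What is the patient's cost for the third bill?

#1 (£10463): deductible takes £650, £9813 remains; 20% of £9813 = £1962.60. Cost to patient: £2612.60. OOP to date £2612.60.
#2 (£259): 20% coinsurance on £259 = £51.80. Patient owes £51.80 (running OOP £2664.40).
#3 (£5602): deductible met; 20% of £5602 = £1120.40. OOP would hit £3784.80 > £3600, so the cap limits the patient to £3600 − £2664.40 = £935.60.

£935.60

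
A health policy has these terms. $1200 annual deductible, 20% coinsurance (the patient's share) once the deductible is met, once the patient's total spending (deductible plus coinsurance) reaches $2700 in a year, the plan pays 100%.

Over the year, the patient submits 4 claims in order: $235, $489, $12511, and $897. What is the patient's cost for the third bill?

$1976

Bill 1, $235: entire amount goes to the deductible. Patient pays $235; OOP now $235.
Bill 2, $489: all of it applies to the deductible. Cost to patient: $489. OOP to date $724.
Bill 3, $12511: $476 finishes the deductible; $12035 goes to coinsurance; coinsurance $12035 × 20% = $2407. Claim cost before the cap: $476 + $2407 = $2883. Adding that to $724 gives $3607, past the $2700 cap; patient pays only $2700 − $724 = $1976.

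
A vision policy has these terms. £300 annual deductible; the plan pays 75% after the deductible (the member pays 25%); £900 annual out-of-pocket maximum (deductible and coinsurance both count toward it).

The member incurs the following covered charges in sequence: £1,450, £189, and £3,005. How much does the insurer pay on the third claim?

£2,739.75

Claim 1 — £1,450: £300 finishes the deductible; £1,150 goes to coinsurance; coinsurance £1,150 × 25% = £287.50. Cost to member: £587.50. OOP to date £587.50. Insurer: £1,450 − £587.50 = £862.50.
Claim 2 — £189: deductible already satisfied, so member's share is 25% × £189 = £47.25. Member pays £47.25; OOP now £634.75. Plan pays £189 − £47.25 = £141.75.
Claim 3 — £3,005: deductible already satisfied, so member's share is 25% × £3,005 = £751.25. That would push OOP to £1,386, over the £900 cap, so member pays £900 − £634.75 = £265.25. Plan pays £3,005 − £265.25 = £2,739.75.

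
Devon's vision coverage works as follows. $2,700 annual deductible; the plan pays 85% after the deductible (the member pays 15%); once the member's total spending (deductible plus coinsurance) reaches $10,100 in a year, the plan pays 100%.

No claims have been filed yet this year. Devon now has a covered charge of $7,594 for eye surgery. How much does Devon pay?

$3,434.10

Nothing has been paid toward the $2,700 deductible, so the first $2,700 of this charge is applied there.
That leaves $7,594 − $2,700 = $4,894 for coinsurance.
Coinsurance: $4,894 × 15% = $734.10.
That puts the member's cost at $2,700 + $734.10 = $3,434.10 before any cap.
Cumulative spending $0 + $3,434.10 = $3,434.10 stays under the $10,100 maximum.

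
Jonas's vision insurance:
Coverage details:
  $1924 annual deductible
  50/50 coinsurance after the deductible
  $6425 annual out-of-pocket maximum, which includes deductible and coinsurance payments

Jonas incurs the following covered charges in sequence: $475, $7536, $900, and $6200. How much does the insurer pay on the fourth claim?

Claim 1 ($475): fully absorbed by the deductible. Cost to member: $475. OOP to date $475. Insurer: $475 − $475 = $0.
Claim 2 ($7536): $1449 finishes the deductible; $6087 goes to coinsurance; coinsurance $6087 × 50% = $3043.50. Member owes $4492.50 (running OOP $4967.50). Insurer: $7536 − $4492.50 = $3043.50.
Claim 3 ($900): 50% coinsurance on $900 = $450. Cost to member: $450. OOP to date $5417.50. Insurer: $900 − $450 = $450.
Claim 4 ($6200): 50% coinsurance on $6200 = $3100. OOP would hit $8517.50 > $6425, so the cap limits the member to $6425 − $5417.50 = $1007.50. Plan pays $6200 − $1007.50 = $5192.50.

$5192.50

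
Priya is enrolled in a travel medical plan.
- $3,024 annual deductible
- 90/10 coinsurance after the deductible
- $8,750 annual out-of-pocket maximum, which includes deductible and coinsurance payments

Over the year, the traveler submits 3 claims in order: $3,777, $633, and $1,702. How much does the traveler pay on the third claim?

$170.20

Claim 1 — $3,777: $3,024 finishes the deductible; $753 goes to coinsurance; coinsurance $753 × 10% = $75.30. Cost to traveler: $3,099.30. OOP to date $3,099.30.
Claim 2 — $633: 10% coinsurance on $633 = $63.30. Cost to traveler: $63.30. OOP to date $3,162.60.
Claim 3 — $1,702: 10% coinsurance on $1,702 = $170.20. Traveler pays $170.20; OOP now $3,332.80.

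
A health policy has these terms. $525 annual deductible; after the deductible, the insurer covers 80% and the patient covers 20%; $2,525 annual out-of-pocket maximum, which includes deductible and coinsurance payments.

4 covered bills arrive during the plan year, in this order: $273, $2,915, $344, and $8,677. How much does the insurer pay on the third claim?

#1 ($273): entire amount goes to the deductible. Patient pays $273; OOP now $273. Insurer: $273 − $273 = $0.
#2 ($2,915): $252 finishes the deductible; $2,663 goes to coinsurance; 20% of $2,663 = $532.60. Patient owes $784.60 (running OOP $1,057.60). Insurer: $2,915 − $784.60 = $2,130.40.
#3 ($344): deductible already satisfied, so patient's share is 20% × $344 = $68.80. Patient owes $68.80 (running OOP $1,126.40). Plan pays $344 − $68.80 = $275.20.

$275.20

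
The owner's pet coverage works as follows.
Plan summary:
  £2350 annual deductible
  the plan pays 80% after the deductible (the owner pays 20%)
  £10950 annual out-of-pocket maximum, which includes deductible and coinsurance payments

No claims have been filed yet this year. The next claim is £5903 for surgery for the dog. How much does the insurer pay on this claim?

£2842.40

Nothing has been paid toward the £2350 deductible, so the first £2350 of this charge is applied there.
That leaves £5903 − £2350 = £3553 for coinsurance.
Coinsurance: £3553 × 20% = £710.60.
Owner responsibility before any cap: £2350 + £710.60 = £3060.60.
Total out-of-pocket so far would be £0 + £3060.60 = £3060.60, below the £10950 cap — no reduction.
Insurer pays the balance: £5903 − £3060.60 = £2842.40.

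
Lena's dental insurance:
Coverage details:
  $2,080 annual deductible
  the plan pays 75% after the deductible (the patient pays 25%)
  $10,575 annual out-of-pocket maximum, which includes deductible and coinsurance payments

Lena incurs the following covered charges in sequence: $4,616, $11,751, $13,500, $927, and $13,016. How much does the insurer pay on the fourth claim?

$695.25

Bill 1, $4,616: deductible takes $2,080, $2,536 remains; coinsurance $2,536 × 25% = $634. Cost to patient: $2,714. OOP to date $2,714. Insurer: $4,616 − $2,714 = $1,902.
Bill 2, $11,751: 25% coinsurance on $11,751 = $2,937.75. Patient pays $2,937.75; OOP now $5,651.75. Plan pays $11,751 − $2,937.75 = $8,813.25.
Bill 3, $13,500: deductible met; 25% of $13,500 = $3,375. Patient owes $3,375 (running OOP $9,026.75). Plan pays $13,500 − $3,375 = $10,125.
Bill 4, $927: 25% coinsurance on $927 = $231.75. Patient owes $231.75 (running OOP $9,258.50). Plan pays $927 − $231.75 = $695.25.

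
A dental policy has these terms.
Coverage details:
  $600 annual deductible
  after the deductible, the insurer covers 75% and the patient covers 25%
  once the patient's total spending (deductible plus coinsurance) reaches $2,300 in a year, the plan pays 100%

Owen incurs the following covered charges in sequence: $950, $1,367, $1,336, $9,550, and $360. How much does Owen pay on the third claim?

$334

Bill 1, $950: deductible takes $600, $350 remains; coinsurance $350 × 25% = $87.50. Patient owes $687.50 (running OOP $687.50).
Bill 2, $1,367: deductible already satisfied, so patient's share is 25% × $1,367 = $341.75. Patient owes $341.75 (running OOP $1,029.25).
Bill 3, $1,336: 25% coinsurance on $1,336 = $334. Patient pays $334; OOP now $1,363.25.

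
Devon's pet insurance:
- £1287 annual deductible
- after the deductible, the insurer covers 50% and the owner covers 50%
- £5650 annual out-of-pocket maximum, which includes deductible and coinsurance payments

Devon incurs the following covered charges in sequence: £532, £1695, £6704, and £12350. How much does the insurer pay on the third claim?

Bill 1, £532: all of it applies to the deductible. Cost to owner: £532. OOP to date £532. Insurer: £532 − £532 = £0.
Bill 2, £1695: deductible takes £755, £940 remains; owner's 50% is £470. Cost to owner: £1225. OOP to date £1757. Insurer: £1695 − £1225 = £470.
Bill 3, £6704: 50% coinsurance on £6704 = £3352. Cost to owner: £3352. OOP to date £5109. Plan pays £6704 − £3352 = £3352.

£3352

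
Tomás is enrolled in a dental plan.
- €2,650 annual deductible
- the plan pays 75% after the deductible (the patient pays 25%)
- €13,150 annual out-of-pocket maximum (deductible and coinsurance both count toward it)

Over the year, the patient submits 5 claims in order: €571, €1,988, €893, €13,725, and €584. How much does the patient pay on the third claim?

#1 (€571): all of it applies to the deductible. Patient owes €571 (running OOP €571).
#2 (€1,988): entire amount goes to the deductible. Patient pays €1,988; OOP now €2,559.
#3 (€893): deductible takes €91, €802 remains; 25% of €802 = €200.50. Cost to patient: €291.50. OOP to date €2,850.50.

€291.50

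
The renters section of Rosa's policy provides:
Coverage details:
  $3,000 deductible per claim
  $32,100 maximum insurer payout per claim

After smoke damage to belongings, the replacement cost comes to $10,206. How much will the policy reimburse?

Subtract the deductible: $10,206 − $3,000 = $7,206.
$7,206 ≤ $32,100, so the limit doesn't bind; insurer pays $7,206.

$7,206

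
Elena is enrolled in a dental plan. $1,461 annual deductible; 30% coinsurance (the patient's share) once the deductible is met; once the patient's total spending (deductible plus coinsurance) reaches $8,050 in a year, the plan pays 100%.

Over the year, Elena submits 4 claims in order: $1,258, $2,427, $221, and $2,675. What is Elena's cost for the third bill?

Claim 1 — $1,258: fully absorbed by the deductible. Cost to patient: $1,258. OOP to date $1,258.
Claim 2 — $2,427: $203 to deductible, leaving $2,224; patient's 30% is $667.20. Cost to patient: $870.20. OOP to date $2,128.20.
Claim 3 — $221: deductible already satisfied, so patient's share is 30% × $221 = $66.30. Cost to patient: $66.30. OOP to date $2,194.50.

$66.30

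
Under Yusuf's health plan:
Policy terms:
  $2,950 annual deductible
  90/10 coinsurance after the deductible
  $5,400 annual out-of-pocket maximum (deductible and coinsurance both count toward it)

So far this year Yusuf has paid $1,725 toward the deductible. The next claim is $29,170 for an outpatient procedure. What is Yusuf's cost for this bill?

$3,675

Deductible still to meet: $2,950 − $1,725 = $1,225.
After the $1,225 deductible portion, $29,170 − $1,225 = $27,945 is subject to coinsurance.
Patient's 10% share of $27,945 is $2,794.50.
That puts the patient's cost at $1,225 + $2,794.50 = $4,019.50 before any cap.
Adding $4,019.50 to the $1,725 already spent would give $5,744.50, which exceeds the $5,400 cap; the patient pays just $5,400 − $1,725 = $3,675.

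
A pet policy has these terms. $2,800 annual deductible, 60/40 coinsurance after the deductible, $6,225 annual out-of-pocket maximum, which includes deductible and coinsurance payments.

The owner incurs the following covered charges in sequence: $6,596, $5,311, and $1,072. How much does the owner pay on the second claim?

Claim 1 ($6,596): $2,800 finishes the deductible; $3,796 goes to coinsurance; owner's 40% is $1,518.40. Owner pays $4,318.40; OOP now $4,318.40.
Claim 2 ($5,311): deductible already satisfied, so owner's share is 40% × $5,311 = $2,124.40. That would push OOP to $6,442.80, over the $6,225 cap, so owner pays $6,225 − $4,318.40 = $1,906.60.

$1,906.60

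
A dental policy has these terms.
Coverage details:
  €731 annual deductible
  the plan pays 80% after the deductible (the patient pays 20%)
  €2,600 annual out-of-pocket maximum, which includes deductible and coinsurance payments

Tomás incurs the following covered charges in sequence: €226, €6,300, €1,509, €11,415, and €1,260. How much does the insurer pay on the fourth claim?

€11,006.80

#1 (€226): entire amount goes to the deductible. Patient pays €226; OOP now €226. Insurer: €226 − €226 = €0.
#2 (€6,300): €505 to deductible, leaving €5,795; coinsurance €5,795 × 20% = €1,159. Cost to patient: €1,664. OOP to date €1,890. Plan pays €6,300 − €1,664 = €4,636.
#3 (€1,509): 20% coinsurance on €1,509 = €301.80. Patient owes €301.80 (running OOP €2,191.80). Plan pays €1,509 − €301.80 = €1,207.20.
#4 (€11,415): 20% coinsurance on €11,415 = €2,283. That would push OOP to €4,474.80, over the €2,600 cap, so patient pays €2,600 − €2,191.80 = €408.20. Insurer: €11,415 − €408.20 = €11,006.80.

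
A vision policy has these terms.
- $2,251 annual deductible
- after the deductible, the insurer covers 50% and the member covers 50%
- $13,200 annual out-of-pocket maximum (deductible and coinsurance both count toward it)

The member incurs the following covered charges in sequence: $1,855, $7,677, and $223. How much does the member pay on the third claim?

$111.50

#1 ($1,855): all of it applies to the deductible. Member owes $1,855 (running OOP $1,855).
#2 ($7,677): deductible takes $396, $7,281 remains; coinsurance $7,281 × 50% = $3,640.50. Member owes $4,036.50 (running OOP $5,891.50).
#3 ($223): deductible met; 50% of $223 = $111.50. Cost to member: $111.50. OOP to date $6,003.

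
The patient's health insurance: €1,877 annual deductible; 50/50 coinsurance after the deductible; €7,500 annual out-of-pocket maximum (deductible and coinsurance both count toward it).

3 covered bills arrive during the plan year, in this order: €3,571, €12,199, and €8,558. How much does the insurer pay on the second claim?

€7,423

#1 (€3,571): €1,877 to deductible, leaving €1,694; 50% of €1,694 = €847. Patient pays €2,724; OOP now €2,724. Insurer: €3,571 − €2,724 = €847.
#2 (€12,199): 50% coinsurance on €12,199 = €6,099.50. Adding that to €2,724 gives €8,823.50, past the €7,500 cap; patient pays only €7,500 − €2,724 = €4,776. Plan pays €12,199 − €4,776 = €7,423.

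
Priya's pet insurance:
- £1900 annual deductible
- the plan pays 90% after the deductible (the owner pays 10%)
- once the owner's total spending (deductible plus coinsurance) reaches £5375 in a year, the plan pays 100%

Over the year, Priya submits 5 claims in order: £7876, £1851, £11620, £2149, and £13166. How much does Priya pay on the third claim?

£1162

Claim 1 — £7876: £1900 finishes the deductible; £5976 goes to coinsurance; 10% of £5976 = £597.60. Cost to owner: £2497.60. OOP to date £2497.60.
Claim 2 — £1851: deductible already satisfied, so owner's share is 10% × £1851 = £185.10. Owner owes £185.10 (running OOP £2682.70).
Claim 3 — £11620: 10% coinsurance on £11620 = £1162. Cost to owner: £1162. OOP to date £3844.70.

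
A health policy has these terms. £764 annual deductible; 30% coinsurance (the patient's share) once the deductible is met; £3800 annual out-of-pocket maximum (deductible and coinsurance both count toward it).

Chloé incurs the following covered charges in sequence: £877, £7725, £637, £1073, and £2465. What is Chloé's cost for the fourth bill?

#1 (£877): £764 to deductible, leaving £113; 30% of £113 = £33.90. Patient owes £797.90 (running OOP £797.90).
#2 (£7725): deductible met; 30% of £7725 = £2317.50. Patient owes £2317.50 (running OOP £3115.40).
#3 (£637): 30% coinsurance on £637 = £191.10. Patient owes £191.10 (running OOP £3306.50).
#4 (£1073): deductible met; 30% of £1073 = £321.90. Patient pays £321.90; OOP now £3628.40.

£321.90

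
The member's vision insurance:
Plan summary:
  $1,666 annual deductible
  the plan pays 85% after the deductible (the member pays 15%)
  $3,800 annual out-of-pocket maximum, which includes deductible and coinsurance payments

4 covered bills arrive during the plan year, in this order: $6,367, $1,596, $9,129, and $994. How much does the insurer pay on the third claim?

$7,939.55

Claim 1 — $6,367: $1,666 to deductible, leaving $4,701; 15% of $4,701 = $705.15. Member pays $2,371.15; OOP now $2,371.15. Plan pays $6,367 − $2,371.15 = $3,995.85.
Claim 2 — $1,596: deductible already satisfied, so member's share is 15% × $1,596 = $239.40. Cost to member: $239.40. OOP to date $2,610.55. Insurer: $1,596 − $239.40 = $1,356.60.
Claim 3 — $9,129: 15% coinsurance on $9,129 = $1,369.35. That would push OOP to $3,979.90, over the $3,800 cap, so member pays $3,800 − $2,610.55 = $1,189.45. Insurer: $9,129 − $1,189.45 = $7,939.55.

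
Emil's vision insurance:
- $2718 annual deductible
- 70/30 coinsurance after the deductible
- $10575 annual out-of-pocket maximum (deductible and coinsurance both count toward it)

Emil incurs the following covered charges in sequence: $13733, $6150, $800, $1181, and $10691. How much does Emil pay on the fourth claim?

$354.30

Claim 1 — $13733: $2718 finishes the deductible; $11015 goes to coinsurance; coinsurance $11015 × 30% = $3304.50. Member owes $6022.50 (running OOP $6022.50).
Claim 2 — $6150: deductible already satisfied, so member's share is 30% × $6150 = $1845. Member pays $1845; OOP now $7867.50.
Claim 3 — $800: 30% coinsurance on $800 = $240. Cost to member: $240. OOP to date $8107.50.
Claim 4 — $1181: 30% coinsurance on $1181 = $354.30. Member pays $354.30; OOP now $8461.80.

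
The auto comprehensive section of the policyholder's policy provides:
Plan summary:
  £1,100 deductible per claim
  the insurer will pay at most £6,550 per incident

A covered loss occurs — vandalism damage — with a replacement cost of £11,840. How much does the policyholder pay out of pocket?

Less the £1,100 deductible: £11,840 − £1,100 = £10,740.
The £6,550 per-incident cap binds; insurer pays £6,550.
Out of pocket: £11,840 − £6,550 = £5,290.

£5,290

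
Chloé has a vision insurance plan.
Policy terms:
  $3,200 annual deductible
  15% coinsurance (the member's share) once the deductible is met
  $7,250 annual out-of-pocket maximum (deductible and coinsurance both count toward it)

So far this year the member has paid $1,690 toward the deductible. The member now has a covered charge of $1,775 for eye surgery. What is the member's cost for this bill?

Deductible still to meet: $3,200 − $1,690 = $1,510.
That leaves $1,775 − $1,510 = $265 for coinsurance.
Coinsurance: $265 × 15% = $39.75.
So the member owes $1,510 + $39.75 = $1,549.75 before any cap.
Total out-of-pocket so far would be $1,690 + $1,549.75 = $3,239.75, below the $7,250 cap — no reduction.

$1,549.75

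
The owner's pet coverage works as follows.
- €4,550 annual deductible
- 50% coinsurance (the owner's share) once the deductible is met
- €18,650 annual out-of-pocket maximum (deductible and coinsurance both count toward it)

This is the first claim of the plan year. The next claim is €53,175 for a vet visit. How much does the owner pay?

€18,650

Deductible not yet touched, so the first €4,550 of the bill goes to the deductible.
That leaves €53,175 − €4,550 = €48,625 for coinsurance.
Owner's 50% share of €48,625 is €24,312.50.
So the owner owes €4,550 + €24,312.50 = €28,862.50 before any cap.
Adding €28,862.50 to the €0 already spent would give €28,862.50, which exceeds the €18,650 cap; the owner pays just €18,650 − €0 = €18,650.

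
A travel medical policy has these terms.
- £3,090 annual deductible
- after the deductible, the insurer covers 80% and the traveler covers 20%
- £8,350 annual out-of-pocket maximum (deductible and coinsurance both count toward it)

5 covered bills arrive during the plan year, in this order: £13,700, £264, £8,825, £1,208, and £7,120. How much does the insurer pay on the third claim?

£7,060

Bill 1, £13,700: deductible takes £3,090, £10,610 remains; 20% of £10,610 = £2,122. Traveler owes £5,212 (running OOP £5,212). Insurer: £13,700 − £5,212 = £8,488.
Bill 2, £264: deductible met; 20% of £264 = £52.80. Traveler pays £52.80; OOP now £5,264.80. Insurer: £264 − £52.80 = £211.20.
Bill 3, £8,825: deductible met; 20% of £8,825 = £1,765. Traveler owes £1,765 (running OOP £7,029.80). Plan pays £8,825 − £1,765 = £7,060.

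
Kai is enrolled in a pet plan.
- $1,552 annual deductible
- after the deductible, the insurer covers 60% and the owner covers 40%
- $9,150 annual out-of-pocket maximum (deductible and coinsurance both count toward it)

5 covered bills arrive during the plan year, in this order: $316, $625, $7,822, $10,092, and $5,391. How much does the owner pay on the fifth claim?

#1 ($316): all of it applies to the deductible. Owner owes $316 (running OOP $316).
#2 ($625): fully absorbed by the deductible. Owner pays $625; OOP now $941.
#3 ($7,822): deductible takes $611, $7,211 remains; coinsurance $7,211 × 40% = $2,884.40. Owner pays $3,495.40; OOP now $4,436.40.
#4 ($10,092): 40% coinsurance on $10,092 = $4,036.80. Owner pays $4,036.80; OOP now $8,473.20.
#5 ($5,391): deductible met; 40% of $5,391 = $2,156.40. That would push OOP to $10,629.60, over the $9,150 cap, so owner pays $9,150 − $8,473.20 = $676.80.

$676.80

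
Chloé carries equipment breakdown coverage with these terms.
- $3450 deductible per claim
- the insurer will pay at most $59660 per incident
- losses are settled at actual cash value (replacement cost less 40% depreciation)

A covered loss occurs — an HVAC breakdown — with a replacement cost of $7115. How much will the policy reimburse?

$819

At 40% depreciation, ACV = $7115 − $2846 = $4269.
Subtract the deductible: $4269 − $3450 = $819.
That's under the $59660 cap, so the insurer reimburses the full $819.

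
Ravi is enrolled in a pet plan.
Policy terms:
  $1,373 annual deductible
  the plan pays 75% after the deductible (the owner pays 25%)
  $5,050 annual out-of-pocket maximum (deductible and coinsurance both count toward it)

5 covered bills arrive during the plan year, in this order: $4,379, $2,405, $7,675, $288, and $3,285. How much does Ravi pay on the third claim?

Bill 1, $4,379: $1,373 to deductible, leaving $3,006; 25% of $3,006 = $751.50. Owner owes $2,124.50 (running OOP $2,124.50).
Bill 2, $2,405: 25% coinsurance on $2,405 = $601.25. Owner pays $601.25; OOP now $2,725.75.
Bill 3, $7,675: deductible met; 25% of $7,675 = $1,918.75. Cost to owner: $1,918.75. OOP to date $4,644.50.

$1,918.75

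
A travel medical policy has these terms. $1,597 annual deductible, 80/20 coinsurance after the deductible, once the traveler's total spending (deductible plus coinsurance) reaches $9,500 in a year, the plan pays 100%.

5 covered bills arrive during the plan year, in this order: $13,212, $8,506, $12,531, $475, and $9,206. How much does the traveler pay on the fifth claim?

Claim 1 — $13,212: deductible takes $1,597, $11,615 remains; traveler's 20% is $2,323. Traveler pays $3,920; OOP now $3,920.
Claim 2 — $8,506: deductible already satisfied, so traveler's share is 20% × $8,506 = $1,701.20. Traveler owes $1,701.20 (running OOP $5,621.20).
Claim 3 — $12,531: deductible met; 20% of $12,531 = $2,506.20. Traveler owes $2,506.20 (running OOP $8,127.40).
Claim 4 — $475: 20% coinsurance on $475 = $95. Traveler owes $95 (running OOP $8,222.40).
Claim 5 — $9,206: deductible already satisfied, so traveler's share is 20% × $9,206 = $1,841.20. OOP would hit $10,063.60 > $9,500, so the cap limits the traveler to $9,500 − $8,222.40 = $1,277.60.

$1,277.60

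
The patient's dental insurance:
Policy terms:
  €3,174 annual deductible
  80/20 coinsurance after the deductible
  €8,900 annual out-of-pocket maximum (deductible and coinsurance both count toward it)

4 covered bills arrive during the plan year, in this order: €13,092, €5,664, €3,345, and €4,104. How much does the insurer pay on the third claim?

Claim 1 (€13,092): €3,174 to deductible, leaving €9,918; patient's 20% is €1,983.60. Patient pays €5,157.60; OOP now €5,157.60. Insurer: €13,092 − €5,157.60 = €7,934.40.
Claim 2 (€5,664): 20% coinsurance on €5,664 = €1,132.80. Patient owes €1,132.80 (running OOP €6,290.40). Plan pays €5,664 − €1,132.80 = €4,531.20.
Claim 3 (€3,345): 20% coinsurance on €3,345 = €669. Patient pays €669; OOP now €6,959.40. Plan pays €3,345 − €669 = €2,676.

€2,676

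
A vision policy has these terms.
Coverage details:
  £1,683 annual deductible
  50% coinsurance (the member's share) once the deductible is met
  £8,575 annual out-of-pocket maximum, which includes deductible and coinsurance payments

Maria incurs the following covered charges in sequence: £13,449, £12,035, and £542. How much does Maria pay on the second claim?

£1,009

#1 (£13,449): £1,683 to deductible, leaving £11,766; coinsurance £11,766 × 50% = £5,883. Member pays £7,566; OOP now £7,566.
#2 (£12,035): deductible met; 50% of £12,035 = £6,017.50. Adding that to £7,566 gives £13,583.50, past the £8,575 cap; member pays only £8,575 − £7,566 = £1,009.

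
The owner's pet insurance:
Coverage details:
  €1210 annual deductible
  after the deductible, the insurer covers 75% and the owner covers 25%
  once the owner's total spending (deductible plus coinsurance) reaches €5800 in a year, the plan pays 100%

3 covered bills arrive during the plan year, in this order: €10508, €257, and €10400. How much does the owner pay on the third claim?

#1 (€10508): €1210 finishes the deductible; €9298 goes to coinsurance; 25% of €9298 = €2324.50. Owner pays €3534.50; OOP now €3534.50.
#2 (€257): deductible already satisfied, so owner's share is 25% × €257 = €64.25. Owner owes €64.25 (running OOP €3598.75).
#3 (€10400): deductible met; 25% of €10400 = €2600. Adding that to €3598.75 gives €6198.75, past the €5800 cap; owner pays only €5800 − €3598.75 = €2201.25.

€2201.25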